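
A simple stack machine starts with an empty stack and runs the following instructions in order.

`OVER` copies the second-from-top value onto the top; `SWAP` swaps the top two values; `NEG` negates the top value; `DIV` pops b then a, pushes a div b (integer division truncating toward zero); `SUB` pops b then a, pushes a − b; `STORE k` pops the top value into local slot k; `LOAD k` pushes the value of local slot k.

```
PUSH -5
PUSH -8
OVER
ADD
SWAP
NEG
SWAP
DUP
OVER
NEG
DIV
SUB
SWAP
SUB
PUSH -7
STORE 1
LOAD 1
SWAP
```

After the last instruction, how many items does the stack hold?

PUSH -5 : [-5]
PUSH -8 : [-5, -8]
OVER    : [-5, -8, -5]
ADD     : [-5, -13]
SWAP    : [-13, -5]
NEG     : [-13, 5]
SWAP    : [5, -13]
DUP     : [5, -13, -13]
OVER    : [5, -13, -13, -13]
NEG     : [5, -13, -13, 13]
DIV     : [5, -13, -1]
SUB     : [5, -12]
SWAP    : [-12, 5]
SUB     : [-17]
PUSH -7 : [-17, -7]
STORE 1 : [-17]
LOAD 1  : [-17, -7]
SWAP    : [-7, -17]

2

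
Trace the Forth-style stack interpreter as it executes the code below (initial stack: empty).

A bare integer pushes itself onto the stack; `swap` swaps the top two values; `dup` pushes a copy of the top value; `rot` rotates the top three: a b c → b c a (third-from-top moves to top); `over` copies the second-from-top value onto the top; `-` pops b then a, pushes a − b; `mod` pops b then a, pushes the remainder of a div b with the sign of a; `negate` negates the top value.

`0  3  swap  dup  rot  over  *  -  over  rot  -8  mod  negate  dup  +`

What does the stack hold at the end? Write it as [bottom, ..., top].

0      -> [0]
3      -> [0, 3]
swap   -> [3, 0]
dup    -> [3, 0, 0]
rot    -> [0, 0, 3]
over   -> [0, 0, 3, 0]
*      -> [0, 0, 0]
-      -> [0, 0]
over   -> [0, 0, 0]
rot    -> [0, 0, 0]
-8     -> [0, 0, 0, -8]
mod    -> [0, 0, 0]
negate -> [0, 0, 0]
dup    -> [0, 0, 0, 0]
+      -> [0, 0, 0]

[0, 0, 0]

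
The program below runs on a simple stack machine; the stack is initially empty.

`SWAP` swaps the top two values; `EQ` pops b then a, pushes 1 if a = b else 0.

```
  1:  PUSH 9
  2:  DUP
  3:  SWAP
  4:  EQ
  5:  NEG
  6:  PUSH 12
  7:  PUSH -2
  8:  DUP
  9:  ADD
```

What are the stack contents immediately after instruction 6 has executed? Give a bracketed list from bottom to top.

[-1, 12]

PUSH 9   [9]
DUP      [9, 9]
SWAP     [9, 9]
EQ       [1]
NEG      [-1]
PUSH 12  [-1, 12]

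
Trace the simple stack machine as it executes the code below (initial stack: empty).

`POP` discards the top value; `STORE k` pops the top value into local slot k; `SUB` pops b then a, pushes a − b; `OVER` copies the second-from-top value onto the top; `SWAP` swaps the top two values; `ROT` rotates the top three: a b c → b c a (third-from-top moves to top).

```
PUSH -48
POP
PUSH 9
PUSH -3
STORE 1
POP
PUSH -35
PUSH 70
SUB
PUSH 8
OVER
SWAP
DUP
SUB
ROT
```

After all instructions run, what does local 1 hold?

-3

PUSH -48  -48
POP       (empty)
PUSH 9    9
PUSH -3   9 -3
STORE 1   9
POP       (empty)
PUSH -35  -35
PUSH 70   -35 70
SUB       -105
PUSH 8    -105 8
OVER      -105 8 -105
SWAP      -105 -105 8
DUP       -105 -105 8 8
SUB       -105 -105 0
ROT       -105 0 -105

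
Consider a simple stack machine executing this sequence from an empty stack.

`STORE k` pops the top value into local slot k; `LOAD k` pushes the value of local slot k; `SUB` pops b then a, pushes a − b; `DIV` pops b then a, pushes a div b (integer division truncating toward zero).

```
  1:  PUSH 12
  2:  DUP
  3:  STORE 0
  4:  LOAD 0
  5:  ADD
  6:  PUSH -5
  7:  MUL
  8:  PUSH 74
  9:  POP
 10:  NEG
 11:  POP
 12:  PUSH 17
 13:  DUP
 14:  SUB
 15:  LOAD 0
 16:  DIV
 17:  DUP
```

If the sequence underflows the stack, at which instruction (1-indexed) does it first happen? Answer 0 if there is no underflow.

0

PUSH 12  [12]
DUP      [12, 12]
STORE 0  [12]
LOAD 0   [12, 12]
ADD      [24]
PUSH -5  [24, -5]
MUL      [-120]
PUSH 74  [-120, 74]
POP      [-120]
NEG      [120]
POP      []
PUSH 17  [17]
DUP      [17, 17]
SUB      [0]
LOAD 0   [0, 12]
DIV      [0]
DUP      [0, 0]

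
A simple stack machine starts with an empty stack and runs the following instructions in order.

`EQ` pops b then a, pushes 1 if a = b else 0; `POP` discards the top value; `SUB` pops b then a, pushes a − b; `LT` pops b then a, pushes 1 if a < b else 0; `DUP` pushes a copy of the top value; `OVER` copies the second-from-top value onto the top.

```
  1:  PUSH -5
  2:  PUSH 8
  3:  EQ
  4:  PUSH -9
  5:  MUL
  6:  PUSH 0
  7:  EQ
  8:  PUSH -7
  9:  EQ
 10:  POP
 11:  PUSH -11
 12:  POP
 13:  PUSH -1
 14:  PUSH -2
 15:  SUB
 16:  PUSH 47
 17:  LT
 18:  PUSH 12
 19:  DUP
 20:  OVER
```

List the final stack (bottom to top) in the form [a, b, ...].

PUSH -5   -5
PUSH 8    -5 8
EQ        0
PUSH -9   0 -9
MUL       0
PUSH 0    0 0
EQ        1
PUSH -7   1 -7
EQ        0
POP       (empty)
PUSH -11  -11
POP       (empty)
PUSH -1   -1
PUSH -2   -1 -2
SUB       1
PUSH 47   1 47
LT        1
PUSH 12   1 12
DUP       1 12 12
OVER      1 12 12 12

[1, 12, 12, 12]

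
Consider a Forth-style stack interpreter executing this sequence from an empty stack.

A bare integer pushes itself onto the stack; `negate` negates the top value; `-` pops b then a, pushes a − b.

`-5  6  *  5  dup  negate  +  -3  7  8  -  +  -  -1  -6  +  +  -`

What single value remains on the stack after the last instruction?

-5     -> -5
6      -> -5 6
*      -> -30
5      -> -30 5
dup    -> -30 5 5
negate -> -30 5 -5
+      -> -30 0
-3     -> -30 0 -3
7      -> -30 0 -3 7
8      -> -30 0 -3 7 8
-      -> -30 0 -3 -1
+      -> -30 0 -4
-      -> -30 4
-1     -> -30 4 -1
-6     -> -30 4 -1 -6
+      -> -30 4 -7
+      -> -30 -3
-      -> -27

-27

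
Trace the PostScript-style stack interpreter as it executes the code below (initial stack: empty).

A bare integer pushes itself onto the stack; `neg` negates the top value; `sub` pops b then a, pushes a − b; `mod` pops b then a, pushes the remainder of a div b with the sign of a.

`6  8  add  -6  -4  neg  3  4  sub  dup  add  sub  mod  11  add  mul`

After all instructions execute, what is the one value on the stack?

6   -> [6]
8   -> [6, 8]
add -> [14]
-6  -> [14, -6]
-4  -> [14, -6, -4]
neg -> [14, -6, 4]
3   -> [14, -6, 4, 3]
4   -> [14, -6, 4, 3, 4]
sub -> [14, -6, 4, -1]
dup -> [14, -6, 4, -1, -1]
add -> [14, -6, 4, -2]
sub -> [14, -6, 6]
mod -> [14, 0]
11  -> [14, 0, 11]
add -> [14, 11]
mul -> [154]

154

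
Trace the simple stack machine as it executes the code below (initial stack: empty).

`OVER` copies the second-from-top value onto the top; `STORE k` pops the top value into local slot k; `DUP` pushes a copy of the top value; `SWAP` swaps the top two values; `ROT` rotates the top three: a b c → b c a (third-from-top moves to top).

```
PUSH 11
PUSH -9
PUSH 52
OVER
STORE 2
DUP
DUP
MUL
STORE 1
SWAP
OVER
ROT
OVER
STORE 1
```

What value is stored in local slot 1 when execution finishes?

PUSH 11 → 11
PUSH -9 → 11 -9
PUSH 52 → 11 -9 52
OVER    → 11 -9 52 -9
STORE 2 → 11 -9 52
DUP     → 11 -9 52 52
DUP     → 11 -9 52 52 52
MUL     → 11 -9 52 2704
STORE 1 → 11 -9 52
SWAP    → 11 52 -9
OVER    → 11 52 -9 52
ROT     → 11 -9 52 52
OVER    → 11 -9 52 52 52
STORE 1 → 11 -9 52 52

52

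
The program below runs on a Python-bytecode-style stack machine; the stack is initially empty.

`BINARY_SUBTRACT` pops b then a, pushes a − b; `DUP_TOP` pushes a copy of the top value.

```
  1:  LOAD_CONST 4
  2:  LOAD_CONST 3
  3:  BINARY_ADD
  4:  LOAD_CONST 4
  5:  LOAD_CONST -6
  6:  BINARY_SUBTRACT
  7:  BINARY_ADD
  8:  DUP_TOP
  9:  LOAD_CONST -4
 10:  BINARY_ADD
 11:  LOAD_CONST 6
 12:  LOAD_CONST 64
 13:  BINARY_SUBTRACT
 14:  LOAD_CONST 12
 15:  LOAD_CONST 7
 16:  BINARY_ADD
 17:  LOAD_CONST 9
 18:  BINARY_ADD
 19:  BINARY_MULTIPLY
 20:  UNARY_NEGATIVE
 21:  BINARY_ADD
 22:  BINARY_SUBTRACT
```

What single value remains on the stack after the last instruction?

-1620

LOAD_CONST 4    → 4
LOAD_CONST 3    → 4 3
BINARY_ADD      → 7
LOAD_CONST 4    → 7 4
LOAD_CONST -6   → 7 4 -6
BINARY_SUBTRACT → 7 10
BINARY_ADD      → 17
DUP_TOP         → 17 17
LOAD_CONST -4   → 17 17 -4
BINARY_ADD      → 17 13
LOAD_CONST 6    → 17 13 6
LOAD_CONST 64   → 17 13 6 64
BINARY_SUBTRACT → 17 13 -58
LOAD_CONST 12   → 17 13 -58 12
LOAD_CONST 7    → 17 13 -58 12 7
BINARY_ADD      → 17 13 -58 19
LOAD_CONST 9    → 17 13 -58 19 9
BINARY_ADD      → 17 13 -58 28
BINARY_MULTIPLY → 17 13 -1624
UNARY_NEGATIVE  → 17 13 1624
BINARY_ADD      → 17 1637
BINARY_SUBTRACT → -1620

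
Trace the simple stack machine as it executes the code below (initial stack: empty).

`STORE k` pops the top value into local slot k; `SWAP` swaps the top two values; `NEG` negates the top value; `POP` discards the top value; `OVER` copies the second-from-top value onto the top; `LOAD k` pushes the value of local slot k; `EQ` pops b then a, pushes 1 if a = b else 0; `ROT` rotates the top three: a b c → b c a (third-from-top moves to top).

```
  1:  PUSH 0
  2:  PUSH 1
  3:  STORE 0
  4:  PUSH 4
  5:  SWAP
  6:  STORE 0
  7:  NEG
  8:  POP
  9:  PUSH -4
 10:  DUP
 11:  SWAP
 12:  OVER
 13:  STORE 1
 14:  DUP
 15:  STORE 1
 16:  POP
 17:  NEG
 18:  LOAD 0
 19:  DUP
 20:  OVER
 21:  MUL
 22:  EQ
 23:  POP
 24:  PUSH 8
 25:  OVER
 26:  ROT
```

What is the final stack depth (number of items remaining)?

3

PUSH 0  → 0
PUSH 1  → 0 1
STORE 0 → 0
PUSH 4  → 0 4
SWAP    → 4 0
STORE 0 → 4
NEG     → -4
POP     → (empty)
PUSH -4 → -4
DUP     → -4 -4
SWAP    → -4 -4
OVER    → -4 -4 -4
STORE 1 → -4 -4
DUP     → -4 -4 -4
STORE 1 → -4 -4
POP     → -4
NEG     → 4
LOAD 0  → 4 0
DUP     → 4 0 0
OVER    → 4 0 0 0
MUL     → 4 0 0
EQ      → 4 1
POP     → 4
PUSH 8  → 4 8
OVER    → 4 8 4
ROT     → 8 4 4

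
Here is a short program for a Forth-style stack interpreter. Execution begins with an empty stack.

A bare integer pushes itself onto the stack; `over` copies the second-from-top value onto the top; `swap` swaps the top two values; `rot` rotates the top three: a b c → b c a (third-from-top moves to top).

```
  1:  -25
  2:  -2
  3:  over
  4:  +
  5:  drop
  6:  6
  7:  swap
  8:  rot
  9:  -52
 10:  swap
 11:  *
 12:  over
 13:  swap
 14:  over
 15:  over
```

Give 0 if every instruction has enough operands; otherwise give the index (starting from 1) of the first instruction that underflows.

8

-25  : -25
-2   : -25 -2
over : -25 -2 -25
+    : -25 -27
drop : -25
6    : -25 6
swap : 6 -25
rot  — needs 3 operands, stack has 2 → underflow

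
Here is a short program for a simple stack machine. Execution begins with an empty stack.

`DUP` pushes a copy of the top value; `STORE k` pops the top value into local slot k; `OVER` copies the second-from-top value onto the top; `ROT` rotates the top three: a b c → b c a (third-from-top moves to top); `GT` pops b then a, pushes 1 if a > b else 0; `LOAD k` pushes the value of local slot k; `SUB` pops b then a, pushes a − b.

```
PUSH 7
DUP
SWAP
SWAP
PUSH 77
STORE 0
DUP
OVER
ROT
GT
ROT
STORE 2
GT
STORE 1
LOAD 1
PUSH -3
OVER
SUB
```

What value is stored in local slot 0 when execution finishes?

PUSH 7  -> 7
DUP     -> 7 7
SWAP    -> 7 7
SWAP    -> 7 7
PUSH 77 -> 7 7 77
STORE 0 -> 7 7
DUP     -> 7 7 7
OVER    -> 7 7 7 7
ROT     -> 7 7 7 7
GT      -> 7 7 0
ROT     -> 7 0 7
STORE 2 -> 7 0
GT      -> 1
STORE 1 -> (empty)
LOAD 1  -> 1
PUSH -3 -> 1 -3
OVER    -> 1 -3 1
SUB     -> 1 -4

77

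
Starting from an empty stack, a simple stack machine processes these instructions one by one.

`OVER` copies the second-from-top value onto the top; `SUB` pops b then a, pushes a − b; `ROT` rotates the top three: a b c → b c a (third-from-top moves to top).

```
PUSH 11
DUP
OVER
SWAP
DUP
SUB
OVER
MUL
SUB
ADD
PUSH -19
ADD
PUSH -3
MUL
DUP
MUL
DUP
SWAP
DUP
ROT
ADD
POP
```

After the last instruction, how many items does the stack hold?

1

PUSH 11  -> 11
DUP      -> 11 11
OVER     -> 11 11 11
SWAP     -> 11 11 11
DUP      -> 11 11 11 11
SUB      -> 11 11 0
OVER     -> 11 11 0 11
MUL      -> 11 11 0
SUB      -> 11 11
ADD      -> 22
PUSH -19 -> 22 -19
ADD      -> 3
PUSH -3  -> 3 -3
MUL      -> -9
DUP      -> -9 -9
MUL      -> 81
DUP      -> 81 81
SWAP     -> 81 81
DUP      -> 81 81 81
ROT      -> 81 81 81
ADD      -> 81 162
POP      -> 81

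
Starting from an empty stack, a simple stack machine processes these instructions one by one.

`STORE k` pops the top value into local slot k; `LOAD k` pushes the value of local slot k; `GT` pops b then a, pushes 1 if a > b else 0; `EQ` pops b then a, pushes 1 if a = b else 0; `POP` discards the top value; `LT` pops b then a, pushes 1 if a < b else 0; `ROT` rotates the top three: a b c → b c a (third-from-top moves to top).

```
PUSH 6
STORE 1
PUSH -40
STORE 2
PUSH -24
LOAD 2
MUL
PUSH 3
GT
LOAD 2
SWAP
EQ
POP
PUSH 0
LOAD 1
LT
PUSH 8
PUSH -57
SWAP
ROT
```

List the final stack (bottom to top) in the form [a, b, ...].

PUSH 6   : 6
STORE 1  : (empty)
PUSH -40 : -40
STORE 2  : (empty)
PUSH -24 : -24
LOAD 2   : -24 -40
MUL      : 960
PUSH 3   : 960 3
GT       : 1
LOAD 2   : 1 -40
SWAP     : -40 1
EQ       : 0
POP      : (empty)
PUSH 0   : 0
LOAD 1   : 0 6
LT       : 1
PUSH 8   : 1 8
PUSH -57 : 1 8 -57
SWAP     : 1 -57 8
ROT      : -57 8 1

[-57, 8, 1]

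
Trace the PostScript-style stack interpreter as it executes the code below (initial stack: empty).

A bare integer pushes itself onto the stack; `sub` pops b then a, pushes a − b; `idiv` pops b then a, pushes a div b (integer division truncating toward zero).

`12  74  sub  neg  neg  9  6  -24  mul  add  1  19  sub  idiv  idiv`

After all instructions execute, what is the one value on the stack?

12   : 12
74   : 12 74
sub  : -62
neg  : 62
neg  : -62
9    : -62 9
6    : -62 9 6
-24  : -62 9 6 -24
mul  : -62 9 -144
add  : -62 -135
1    : -62 -135 1
19   : -62 -135 1 19
sub  : -62 -135 -18
idiv : -62 7
idiv : -8

-8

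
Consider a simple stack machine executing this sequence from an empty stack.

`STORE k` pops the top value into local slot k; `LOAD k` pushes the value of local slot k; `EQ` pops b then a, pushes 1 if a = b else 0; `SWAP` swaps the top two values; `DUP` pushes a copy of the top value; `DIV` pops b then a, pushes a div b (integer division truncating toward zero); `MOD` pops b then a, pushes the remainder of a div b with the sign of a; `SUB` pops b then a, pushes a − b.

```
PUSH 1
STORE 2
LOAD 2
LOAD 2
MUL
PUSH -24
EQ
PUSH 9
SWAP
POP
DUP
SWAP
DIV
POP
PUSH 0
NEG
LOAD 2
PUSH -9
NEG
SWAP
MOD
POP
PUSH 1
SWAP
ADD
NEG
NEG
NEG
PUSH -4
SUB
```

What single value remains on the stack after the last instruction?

PUSH 1   -> 1
STORE 2  -> (empty)
LOAD 2   -> 1
LOAD 2   -> 1 1
MUL      -> 1
PUSH -24 -> 1 -24
EQ       -> 0
PUSH 9   -> 0 9
SWAP     -> 9 0
POP      -> 9
DUP      -> 9 9
SWAP     -> 9 9
DIV      -> 1
POP      -> (empty)
PUSH 0   -> 0
NEG      -> 0
LOAD 2   -> 0 1
PUSH -9  -> 0 1 -9
NEG      -> 0 1 9
SWAP     -> 0 9 1
MOD      -> 0 0
POP      -> 0
PUSH 1   -> 0 1
SWAP     -> 1 0
ADD      -> 1
NEG      -> -1
NEG      -> 1
NEG      -> -1
PUSH -4  -> -1 -4
SUB      -> 3

3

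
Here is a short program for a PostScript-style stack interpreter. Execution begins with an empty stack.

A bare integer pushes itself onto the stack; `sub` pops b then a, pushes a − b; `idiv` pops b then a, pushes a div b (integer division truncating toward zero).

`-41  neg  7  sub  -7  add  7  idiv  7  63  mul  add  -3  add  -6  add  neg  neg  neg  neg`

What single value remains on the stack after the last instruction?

435

-41  → -41
neg  → 41
7    → 41 7
sub  → 34
-7   → 34 -7
add  → 27
7    → 27 7
idiv → 3
7    → 3 7
63   → 3 7 63
mul  → 3 441
add  → 444
-3   → 444 -3
add  → 441
-6   → 441 -6
add  → 435
neg  → -435
neg  → 435
neg  → -435
neg  → 435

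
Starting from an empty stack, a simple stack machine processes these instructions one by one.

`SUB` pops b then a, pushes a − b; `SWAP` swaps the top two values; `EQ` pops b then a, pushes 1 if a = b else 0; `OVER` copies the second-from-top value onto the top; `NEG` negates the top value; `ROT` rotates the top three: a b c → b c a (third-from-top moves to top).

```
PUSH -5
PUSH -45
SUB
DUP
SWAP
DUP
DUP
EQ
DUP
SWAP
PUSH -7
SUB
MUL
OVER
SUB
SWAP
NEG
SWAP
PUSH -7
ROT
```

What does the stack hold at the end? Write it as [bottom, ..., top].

[40, -32, -7, -40]

PUSH -5  -> [-5]
PUSH -45 -> [-5, -45]
SUB      -> [40]
DUP      -> [40, 40]
SWAP     -> [40, 40]
DUP      -> [40, 40, 40]
DUP      -> [40, 40, 40, 40]
EQ       -> [40, 40, 1]
DUP      -> [40, 40, 1, 1]
SWAP     -> [40, 40, 1, 1]
PUSH -7  -> [40, 40, 1, 1, -7]
SUB      -> [40, 40, 1, 8]
MUL      -> [40, 40, 8]
OVER     -> [40, 40, 8, 40]
SUB      -> [40, 40, -32]
SWAP     -> [40, -32, 40]
NEG      -> [40, -32, -40]
SWAP     -> [40, -40, -32]
PUSH -7  -> [40, -40, -32, -7]
ROT      -> [40, -32, -7, -40]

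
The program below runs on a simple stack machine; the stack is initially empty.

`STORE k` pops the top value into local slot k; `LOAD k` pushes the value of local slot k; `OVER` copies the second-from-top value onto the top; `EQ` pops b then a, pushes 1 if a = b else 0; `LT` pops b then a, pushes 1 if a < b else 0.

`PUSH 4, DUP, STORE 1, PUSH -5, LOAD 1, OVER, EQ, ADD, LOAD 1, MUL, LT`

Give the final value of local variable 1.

PUSH 4   [4]
DUP      [4, 4]
STORE 1  [4]
PUSH -5  [4, -5]
LOAD 1   [4, -5, 4]
OVER     [4, -5, 4, -5]
EQ       [4, -5, 0]
ADD      [4, -5]
LOAD 1   [4, -5, 4]
MUL      [4, -20]
LT       [0]

4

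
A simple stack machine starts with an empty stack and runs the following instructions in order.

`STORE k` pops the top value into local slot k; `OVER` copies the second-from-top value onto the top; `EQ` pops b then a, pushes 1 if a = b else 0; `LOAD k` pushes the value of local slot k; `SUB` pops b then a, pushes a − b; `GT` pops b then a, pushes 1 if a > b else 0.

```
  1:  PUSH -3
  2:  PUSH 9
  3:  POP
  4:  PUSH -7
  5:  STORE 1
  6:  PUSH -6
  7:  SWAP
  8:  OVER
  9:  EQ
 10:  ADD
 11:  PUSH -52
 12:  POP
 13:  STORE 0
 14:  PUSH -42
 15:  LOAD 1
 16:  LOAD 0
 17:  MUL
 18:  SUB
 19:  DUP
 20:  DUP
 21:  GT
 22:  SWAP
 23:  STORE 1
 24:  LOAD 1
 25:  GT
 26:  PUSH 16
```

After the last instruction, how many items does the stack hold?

PUSH -3  : [-3]
PUSH 9   : [-3, 9]
POP      : [-3]
PUSH -7  : [-3, -7]
STORE 1  : [-3]
PUSH -6  : [-3, -6]
SWAP     : [-6, -3]
OVER     : [-6, -3, -6]
EQ       : [-6, 0]
ADD      : [-6]
PUSH -52 : [-6, -52]
POP      : [-6]
STORE 0  : []
PUSH -42 : [-42]
LOAD 1   : [-42, -7]
LOAD 0   : [-42, -7, -6]
MUL      : [-42, 42]
SUB      : [-84]
DUP      : [-84, -84]
DUP      : [-84, -84, -84]
GT       : [-84, 0]
SWAP     : [0, -84]
STORE 1  : [0]
LOAD 1   : [0, -84]
GT       : [1]
PUSH 16  : [1, 16]

2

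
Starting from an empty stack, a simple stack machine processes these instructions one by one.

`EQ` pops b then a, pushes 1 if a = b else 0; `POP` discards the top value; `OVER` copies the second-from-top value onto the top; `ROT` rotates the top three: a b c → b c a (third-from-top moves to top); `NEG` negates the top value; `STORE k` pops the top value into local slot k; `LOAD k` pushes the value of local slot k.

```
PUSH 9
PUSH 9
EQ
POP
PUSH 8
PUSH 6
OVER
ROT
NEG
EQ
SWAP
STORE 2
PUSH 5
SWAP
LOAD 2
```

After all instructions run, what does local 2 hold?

PUSH 9  : 9
PUSH 9  : 9 9
EQ      : 1
POP     : (empty)
PUSH 8  : 8
PUSH 6  : 8 6
OVER    : 8 6 8
ROT     : 6 8 8
NEG     : 6 8 -8
EQ      : 6 0
SWAP    : 0 6
STORE 2 : 0
PUSH 5  : 0 5
SWAP    : 5 0
LOAD 2  : 5 0 6

6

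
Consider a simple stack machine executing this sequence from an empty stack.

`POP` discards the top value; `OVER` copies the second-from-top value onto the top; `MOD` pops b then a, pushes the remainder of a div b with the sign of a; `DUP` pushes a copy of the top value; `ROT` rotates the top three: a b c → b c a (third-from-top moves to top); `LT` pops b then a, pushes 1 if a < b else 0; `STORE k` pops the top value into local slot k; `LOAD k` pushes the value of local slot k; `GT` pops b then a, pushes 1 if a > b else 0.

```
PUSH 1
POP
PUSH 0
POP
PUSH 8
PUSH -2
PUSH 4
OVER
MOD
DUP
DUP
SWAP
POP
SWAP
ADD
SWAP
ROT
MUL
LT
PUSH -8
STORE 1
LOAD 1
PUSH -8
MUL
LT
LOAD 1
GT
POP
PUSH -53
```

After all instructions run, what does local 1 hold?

-8

PUSH 1   → [1]
POP      → []
PUSH 0   → [0]
POP      → []
PUSH 8   → [8]
PUSH -2  → [8, -2]
PUSH 4   → [8, -2, 4]
OVER     → [8, -2, 4, -2]
MOD      → [8, -2, 0]
DUP      → [8, -2, 0, 0]
DUP      → [8, -2, 0, 0, 0]
SWAP     → [8, -2, 0, 0, 0]
POP      → [8, -2, 0, 0]
SWAP     → [8, -2, 0, 0]
ADD      → [8, -2, 0]
SWAP     → [8, 0, -2]
ROT      → [0, -2, 8]
MUL      → [0, -16]
LT       → [0]
PUSH -8  → [0, -8]
STORE 1  → [0]
LOAD 1   → [0, -8]
PUSH -8  → [0, -8, -8]
MUL      → [0, 64]
LT       → [1]
LOAD 1   → [1, -8]
GT       → [1]
POP      → []
PUSH -53 → [-53]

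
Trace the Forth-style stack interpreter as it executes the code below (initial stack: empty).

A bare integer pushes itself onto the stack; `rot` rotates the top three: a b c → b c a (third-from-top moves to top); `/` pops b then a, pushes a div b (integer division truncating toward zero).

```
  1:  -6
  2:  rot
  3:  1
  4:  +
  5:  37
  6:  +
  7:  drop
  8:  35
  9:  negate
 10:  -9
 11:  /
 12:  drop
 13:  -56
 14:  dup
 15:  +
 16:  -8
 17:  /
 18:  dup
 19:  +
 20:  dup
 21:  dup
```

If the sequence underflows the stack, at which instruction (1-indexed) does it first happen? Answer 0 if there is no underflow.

-6  -6
rot  — needs 3 operands, stack has 1 → underflow

2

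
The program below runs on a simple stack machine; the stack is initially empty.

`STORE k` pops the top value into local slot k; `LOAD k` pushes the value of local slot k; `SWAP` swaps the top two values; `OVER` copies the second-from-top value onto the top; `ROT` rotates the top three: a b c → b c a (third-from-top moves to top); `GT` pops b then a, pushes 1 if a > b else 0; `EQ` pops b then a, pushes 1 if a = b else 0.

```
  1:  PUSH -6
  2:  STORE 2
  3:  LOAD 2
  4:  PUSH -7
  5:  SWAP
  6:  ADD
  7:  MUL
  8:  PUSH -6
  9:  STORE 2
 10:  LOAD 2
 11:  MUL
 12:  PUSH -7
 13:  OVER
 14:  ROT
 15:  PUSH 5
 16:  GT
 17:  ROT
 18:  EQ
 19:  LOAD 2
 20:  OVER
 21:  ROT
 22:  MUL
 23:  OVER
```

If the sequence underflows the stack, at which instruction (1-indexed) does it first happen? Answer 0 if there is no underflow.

7

PUSH -6  -6
STORE 2  (empty)
LOAD 2   -6
PUSH -7  -6 -7
SWAP     -7 -6
ADD      -13
MUL  — needs 2 operands, stack has 1 → underflow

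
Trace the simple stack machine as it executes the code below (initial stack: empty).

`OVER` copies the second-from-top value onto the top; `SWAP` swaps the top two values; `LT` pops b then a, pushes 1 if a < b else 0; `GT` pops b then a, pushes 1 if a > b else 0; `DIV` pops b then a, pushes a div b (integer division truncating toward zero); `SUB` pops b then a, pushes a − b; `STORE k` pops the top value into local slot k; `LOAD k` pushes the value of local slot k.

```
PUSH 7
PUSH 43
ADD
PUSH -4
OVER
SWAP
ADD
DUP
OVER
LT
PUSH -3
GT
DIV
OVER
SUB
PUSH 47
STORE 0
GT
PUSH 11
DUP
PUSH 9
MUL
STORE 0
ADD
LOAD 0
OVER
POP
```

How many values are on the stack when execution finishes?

2

PUSH 7  → 7
PUSH 43 → 7 43
ADD     → 50
PUSH -4 → 50 -4
OVER    → 50 -4 50
SWAP    → 50 50 -4
ADD     → 50 46
DUP     → 50 46 46
OVER    → 50 46 46 46
LT      → 50 46 0
PUSH -3 → 50 46 0 -3
GT      → 50 46 1
DIV     → 50 46
OVER    → 50 46 50
SUB     → 50 -4
PUSH 47 → 50 -4 47
STORE 0 → 50 -4
GT      → 1
PUSH 11 → 1 11
DUP     → 1 11 11
PUSH 9  → 1 11 11 9
MUL     → 1 11 99
STORE 0 → 1 11
ADD     → 12
LOAD 0  → 12 99
OVER    → 12 99 12
POP     → 12 99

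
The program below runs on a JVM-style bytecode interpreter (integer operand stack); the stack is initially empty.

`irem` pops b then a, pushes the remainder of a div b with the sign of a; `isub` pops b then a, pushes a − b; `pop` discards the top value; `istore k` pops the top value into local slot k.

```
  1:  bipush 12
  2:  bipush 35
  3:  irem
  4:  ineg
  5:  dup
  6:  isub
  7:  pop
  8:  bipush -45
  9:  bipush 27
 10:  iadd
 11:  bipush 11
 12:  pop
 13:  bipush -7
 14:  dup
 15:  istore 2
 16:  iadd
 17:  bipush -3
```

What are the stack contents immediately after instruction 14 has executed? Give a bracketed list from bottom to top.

[-18, -7, -7]

bipush 12  : [12]
bipush 35  : [12, 35]
irem       : [12]
ineg       : [-12]
dup        : [-12, -12]
isub       : [0]
pop        : []
bipush -45 : [-45]
bipush 27  : [-45, 27]
iadd       : [-18]
bipush 11  : [-18, 11]
pop        : [-18]
bipush -7  : [-18, -7]
dup        : [-18, -7, -7]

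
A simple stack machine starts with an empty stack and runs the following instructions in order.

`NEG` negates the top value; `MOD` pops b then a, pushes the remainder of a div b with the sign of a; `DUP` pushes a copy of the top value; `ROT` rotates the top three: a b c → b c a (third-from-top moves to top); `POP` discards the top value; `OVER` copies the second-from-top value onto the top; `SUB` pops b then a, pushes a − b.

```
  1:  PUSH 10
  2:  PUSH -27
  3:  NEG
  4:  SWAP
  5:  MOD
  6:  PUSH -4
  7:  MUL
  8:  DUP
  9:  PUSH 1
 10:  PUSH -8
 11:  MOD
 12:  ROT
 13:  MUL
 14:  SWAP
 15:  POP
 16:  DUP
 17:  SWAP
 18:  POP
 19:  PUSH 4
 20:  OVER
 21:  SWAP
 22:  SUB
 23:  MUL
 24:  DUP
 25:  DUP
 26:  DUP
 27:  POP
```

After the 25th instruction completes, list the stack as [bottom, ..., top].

[896, 896, 896]

PUSH 10  → [10]
PUSH -27 → [10, -27]
NEG      → [10, 27]
SWAP     → [27, 10]
MOD      → [7]
PUSH -4  → [7, -4]
MUL      → [-28]
DUP      → [-28, -28]
PUSH 1   → [-28, -28, 1]
PUSH -8  → [-28, -28, 1, -8]
MOD      → [-28, -28, 1]
ROT      → [-28, 1, -28]
MUL      → [-28, -28]
SWAP     → [-28, -28]
POP      → [-28]
DUP      → [-28, -28]
SWAP     → [-28, -28]
POP      → [-28]
PUSH 4   → [-28, 4]
OVER     → [-28, 4, -28]
SWAP     → [-28, -28, 4]
SUB      → [-28, -32]
MUL      → [896]
DUP      → [896, 896]
DUP      → [896, 896, 896]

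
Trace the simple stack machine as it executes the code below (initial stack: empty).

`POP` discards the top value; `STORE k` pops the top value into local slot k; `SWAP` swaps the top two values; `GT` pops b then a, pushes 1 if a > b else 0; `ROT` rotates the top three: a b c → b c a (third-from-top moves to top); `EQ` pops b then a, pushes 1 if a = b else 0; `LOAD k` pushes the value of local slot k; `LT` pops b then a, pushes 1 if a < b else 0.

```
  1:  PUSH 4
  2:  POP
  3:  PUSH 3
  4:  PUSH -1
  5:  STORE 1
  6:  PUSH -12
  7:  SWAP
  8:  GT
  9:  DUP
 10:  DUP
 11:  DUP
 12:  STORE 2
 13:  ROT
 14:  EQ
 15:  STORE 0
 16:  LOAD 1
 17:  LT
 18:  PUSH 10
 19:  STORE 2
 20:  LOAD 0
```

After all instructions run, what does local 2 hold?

PUSH 4   → 4
POP      → (empty)
PUSH 3   → 3
PUSH -1  → 3 -1
STORE 1  → 3
PUSH -12 → 3 -12
SWAP     → -12 3
GT       → 0
DUP      → 0 0
DUP      → 0 0 0
DUP      → 0 0 0 0
STORE 2  → 0 0 0
ROT      → 0 0 0
EQ       → 0 1
STORE 0  → 0
LOAD 1   → 0 -1
LT       → 0
PUSH 10  → 0 10
STORE 2  → 0
LOAD 0   → 0 1

10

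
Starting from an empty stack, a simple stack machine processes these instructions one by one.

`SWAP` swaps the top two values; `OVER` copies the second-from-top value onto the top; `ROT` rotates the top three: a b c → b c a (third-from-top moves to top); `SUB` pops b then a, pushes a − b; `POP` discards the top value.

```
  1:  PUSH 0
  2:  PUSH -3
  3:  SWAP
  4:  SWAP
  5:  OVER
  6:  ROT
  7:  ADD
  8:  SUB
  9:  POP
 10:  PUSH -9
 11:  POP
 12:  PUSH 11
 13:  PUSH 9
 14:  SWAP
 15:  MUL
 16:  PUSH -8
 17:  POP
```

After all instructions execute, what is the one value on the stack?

PUSH 0   0
PUSH -3  0 -3
SWAP     -3 0
SWAP     0 -3
OVER     0 -3 0
ROT      -3 0 0
ADD      -3 0
SUB      -3
POP      (empty)
PUSH -9  -9
POP      (empty)
PUSH 11  11
PUSH 9   11 9
SWAP     9 11
MUL      99
PUSH -8  99 -8
POP      99

99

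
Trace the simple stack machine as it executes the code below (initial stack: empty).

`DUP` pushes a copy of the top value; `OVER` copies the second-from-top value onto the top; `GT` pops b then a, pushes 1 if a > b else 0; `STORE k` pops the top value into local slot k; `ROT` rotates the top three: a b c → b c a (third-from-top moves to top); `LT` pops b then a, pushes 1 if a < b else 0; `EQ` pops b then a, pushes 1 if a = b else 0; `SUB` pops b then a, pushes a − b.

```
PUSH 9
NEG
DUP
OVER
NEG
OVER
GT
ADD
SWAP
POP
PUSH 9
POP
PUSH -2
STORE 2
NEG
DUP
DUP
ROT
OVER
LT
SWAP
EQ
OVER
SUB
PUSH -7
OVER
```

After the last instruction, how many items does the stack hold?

4

PUSH 9  -> [9]
NEG     -> [-9]
DUP     -> [-9, -9]
OVER    -> [-9, -9, -9]
NEG     -> [-9, -9, 9]
OVER    -> [-9, -9, 9, -9]
GT      -> [-9, -9, 1]
ADD     -> [-9, -8]
SWAP    -> [-8, -9]
POP     -> [-8]
PUSH 9  -> [-8, 9]
POP     -> [-8]
PUSH -2 -> [-8, -2]
STORE 2 -> [-8]
NEG     -> [8]
DUP     -> [8, 8]
DUP     -> [8, 8, 8]
ROT     -> [8, 8, 8]
OVER    -> [8, 8, 8, 8]
LT      -> [8, 8, 0]
SWAP    -> [8, 0, 8]
EQ      -> [8, 0]
OVER    -> [8, 0, 8]
SUB     -> [8, -8]
PUSH -7 -> [8, -8, -7]
OVER    -> [8, -8, -7, -8]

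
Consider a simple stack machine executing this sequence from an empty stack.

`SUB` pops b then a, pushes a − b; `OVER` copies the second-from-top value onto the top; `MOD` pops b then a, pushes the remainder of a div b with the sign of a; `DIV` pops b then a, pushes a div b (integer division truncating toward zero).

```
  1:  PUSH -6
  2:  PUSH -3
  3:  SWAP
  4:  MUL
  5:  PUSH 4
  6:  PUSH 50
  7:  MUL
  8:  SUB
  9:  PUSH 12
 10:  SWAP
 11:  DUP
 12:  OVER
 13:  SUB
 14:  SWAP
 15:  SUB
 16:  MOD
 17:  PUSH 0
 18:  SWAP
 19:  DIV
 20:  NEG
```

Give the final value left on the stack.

PUSH -6 -> -6
PUSH -3 -> -6 -3
SWAP    -> -3 -6
MUL     -> 18
PUSH 4  -> 18 4
PUSH 50 -> 18 4 50
MUL     -> 18 200
SUB     -> -182
PUSH 12 -> -182 12
SWAP    -> 12 -182
DUP     -> 12 -182 -182
OVER    -> 12 -182 -182 -182
SUB     -> 12 -182 0
SWAP    -> 12 0 -182
SUB     -> 12 182
MOD     -> 12
PUSH 0  -> 12 0
SWAP    -> 0 12
DIV     -> 0
NEG     -> 0

0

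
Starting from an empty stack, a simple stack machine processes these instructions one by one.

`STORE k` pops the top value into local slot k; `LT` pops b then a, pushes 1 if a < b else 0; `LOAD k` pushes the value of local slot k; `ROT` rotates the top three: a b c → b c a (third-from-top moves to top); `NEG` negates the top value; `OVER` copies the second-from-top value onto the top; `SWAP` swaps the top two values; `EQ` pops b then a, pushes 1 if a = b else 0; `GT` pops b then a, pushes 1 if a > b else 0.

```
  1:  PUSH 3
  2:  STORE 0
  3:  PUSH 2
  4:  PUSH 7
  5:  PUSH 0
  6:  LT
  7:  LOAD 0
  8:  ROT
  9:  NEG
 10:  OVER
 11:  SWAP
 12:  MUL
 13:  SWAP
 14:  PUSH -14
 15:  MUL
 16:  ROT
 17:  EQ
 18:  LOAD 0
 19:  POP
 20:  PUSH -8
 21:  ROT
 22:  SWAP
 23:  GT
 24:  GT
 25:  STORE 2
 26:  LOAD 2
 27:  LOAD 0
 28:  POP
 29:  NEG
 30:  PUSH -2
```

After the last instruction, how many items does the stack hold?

PUSH 3   : [3]
STORE 0  : []
PUSH 2   : [2]
PUSH 7   : [2, 7]
PUSH 0   : [2, 7, 0]
LT       : [2, 0]
LOAD 0   : [2, 0, 3]
ROT      : [0, 3, 2]
NEG      : [0, 3, -2]
OVER     : [0, 3, -2, 3]
SWAP     : [0, 3, 3, -2]
MUL      : [0, 3, -6]
SWAP     : [0, -6, 3]
PUSH -14 : [0, -6, 3, -14]
MUL      : [0, -6, -42]
ROT      : [-6, -42, 0]
EQ       : [-6, 0]
LOAD 0   : [-6, 0, 3]
POP      : [-6, 0]
PUSH -8  : [-6, 0, -8]
ROT      : [0, -8, -6]
SWAP     : [0, -6, -8]
GT       : [0, 1]
GT       : [0]
STORE 2  : []
LOAD 2   : [0]
LOAD 0   : [0, 3]
POP      : [0]
NEG      : [0]
PUSH -2  : [0, -2]

2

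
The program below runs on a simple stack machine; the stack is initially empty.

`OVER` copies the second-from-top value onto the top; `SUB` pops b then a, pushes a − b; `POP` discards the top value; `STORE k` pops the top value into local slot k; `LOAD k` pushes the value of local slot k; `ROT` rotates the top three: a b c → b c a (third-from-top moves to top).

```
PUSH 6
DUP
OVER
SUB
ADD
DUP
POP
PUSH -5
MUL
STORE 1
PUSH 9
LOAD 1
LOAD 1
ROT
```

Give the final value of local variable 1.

-30

PUSH 6  -> [6]
DUP     -> [6, 6]
OVER    -> [6, 6, 6]
SUB     -> [6, 0]
ADD     -> [6]
DUP     -> [6, 6]
POP     -> [6]
PUSH -5 -> [6, -5]
MUL     -> [-30]
STORE 1 -> []
PUSH 9  -> [9]
LOAD 1  -> [9, -30]
LOAD 1  -> [9, -30, -30]
ROT     -> [-30, -30, 9]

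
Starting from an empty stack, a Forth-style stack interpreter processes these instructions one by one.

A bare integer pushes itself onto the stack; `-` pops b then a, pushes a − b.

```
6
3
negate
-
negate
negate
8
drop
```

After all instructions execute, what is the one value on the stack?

9

6      : 6
3      : 6 3
negate : 6 -3
-      : 9
negate : -9
negate : 9
8      : 9 8
drop   : 9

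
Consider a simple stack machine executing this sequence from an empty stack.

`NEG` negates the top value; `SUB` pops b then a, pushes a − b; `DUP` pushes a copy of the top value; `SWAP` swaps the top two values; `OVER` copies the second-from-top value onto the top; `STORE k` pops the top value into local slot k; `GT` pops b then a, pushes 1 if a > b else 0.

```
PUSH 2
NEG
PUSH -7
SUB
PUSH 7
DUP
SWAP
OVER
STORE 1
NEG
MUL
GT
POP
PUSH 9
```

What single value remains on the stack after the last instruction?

PUSH 2  -> [2]
NEG     -> [-2]
PUSH -7 -> [-2, -7]
SUB     -> [5]
PUSH 7  -> [5, 7]
DUP     -> [5, 7, 7]
SWAP    -> [5, 7, 7]
OVER    -> [5, 7, 7, 7]
STORE 1 -> [5, 7, 7]
NEG     -> [5, 7, -7]
MUL     -> [5, -49]
GT      -> [1]
POP     -> []
PUSH 9  -> [9]

9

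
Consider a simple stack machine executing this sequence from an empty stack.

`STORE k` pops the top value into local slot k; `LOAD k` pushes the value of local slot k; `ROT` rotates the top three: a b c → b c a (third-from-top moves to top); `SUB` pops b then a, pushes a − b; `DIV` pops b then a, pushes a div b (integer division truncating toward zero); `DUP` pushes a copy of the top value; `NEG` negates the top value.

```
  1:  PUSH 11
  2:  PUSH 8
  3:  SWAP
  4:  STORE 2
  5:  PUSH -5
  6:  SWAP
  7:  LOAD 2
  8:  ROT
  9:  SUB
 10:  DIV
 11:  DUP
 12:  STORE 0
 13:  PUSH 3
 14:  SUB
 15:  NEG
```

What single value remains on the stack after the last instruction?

PUSH 11  [11]
PUSH 8   [11, 8]
SWAP     [8, 11]
STORE 2  [8]
PUSH -5  [8, -5]
SWAP     [-5, 8]
LOAD 2   [-5, 8, 11]
ROT      [8, 11, -5]
SUB      [8, 16]
DIV      [0]
DUP      [0, 0]
STORE 0  [0]
PUSH 3   [0, 3]
SUB      [-3]
NEG      [3]

3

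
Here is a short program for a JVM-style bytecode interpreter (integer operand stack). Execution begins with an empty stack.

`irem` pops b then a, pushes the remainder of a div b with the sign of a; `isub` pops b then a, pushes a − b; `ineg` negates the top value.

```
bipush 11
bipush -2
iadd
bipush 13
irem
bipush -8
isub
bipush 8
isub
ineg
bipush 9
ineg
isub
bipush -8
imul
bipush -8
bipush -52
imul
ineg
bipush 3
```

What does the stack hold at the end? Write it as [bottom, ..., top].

bipush 11  : [11]
bipush -2  : [11, -2]
iadd       : [9]
bipush 13  : [9, 13]
irem       : [9]
bipush -8  : [9, -8]
isub       : [17]
bipush 8   : [17, 8]
isub       : [9]
ineg       : [-9]
bipush 9   : [-9, 9]
ineg       : [-9, -9]
isub       : [0]
bipush -8  : [0, -8]
imul       : [0]
bipush -8  : [0, -8]
bipush -52 : [0, -8, -52]
imul       : [0, 416]
ineg       : [0, -416]
bipush 3   : [0, -416, 3]

[0, -416, 3]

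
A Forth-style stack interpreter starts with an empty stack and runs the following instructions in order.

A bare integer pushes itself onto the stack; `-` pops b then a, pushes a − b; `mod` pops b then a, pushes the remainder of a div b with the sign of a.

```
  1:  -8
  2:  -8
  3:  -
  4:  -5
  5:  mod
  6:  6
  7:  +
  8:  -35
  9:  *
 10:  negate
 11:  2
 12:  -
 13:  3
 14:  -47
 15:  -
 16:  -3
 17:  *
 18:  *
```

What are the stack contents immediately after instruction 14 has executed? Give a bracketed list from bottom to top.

-8     : -8
-8     : -8 -8
-      : 0
-5     : 0 -5
mod    : 0
6      : 0 6
+      : 6
-35    : 6 -35
*      : -210
negate : 210
2      : 210 2
-      : 208
3      : 208 3
-47    : 208 3 -47

[208, 3, -47]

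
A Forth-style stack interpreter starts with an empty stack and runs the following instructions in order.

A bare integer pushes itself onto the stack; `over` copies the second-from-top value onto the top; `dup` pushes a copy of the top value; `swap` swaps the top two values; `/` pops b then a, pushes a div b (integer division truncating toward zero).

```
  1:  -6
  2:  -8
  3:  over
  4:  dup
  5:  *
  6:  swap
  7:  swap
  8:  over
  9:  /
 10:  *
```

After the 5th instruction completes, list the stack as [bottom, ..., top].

[-6, -8, 36]

-6    -6
-8    -6 -8
over  -6 -8 -6
dup   -6 -8 -6 -6
*     -6 -8 36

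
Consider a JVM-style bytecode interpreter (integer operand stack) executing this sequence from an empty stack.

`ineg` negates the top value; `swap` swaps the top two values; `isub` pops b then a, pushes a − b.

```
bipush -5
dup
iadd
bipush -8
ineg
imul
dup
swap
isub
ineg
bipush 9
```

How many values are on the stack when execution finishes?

bipush -5 : -5
dup       : -5 -5
iadd      : -10
bipush -8 : -10 -8
ineg      : -10 8
imul      : -80
dup       : -80 -80
swap      : -80 -80
isub      : 0
ineg      : 0
bipush 9  : 0 9

2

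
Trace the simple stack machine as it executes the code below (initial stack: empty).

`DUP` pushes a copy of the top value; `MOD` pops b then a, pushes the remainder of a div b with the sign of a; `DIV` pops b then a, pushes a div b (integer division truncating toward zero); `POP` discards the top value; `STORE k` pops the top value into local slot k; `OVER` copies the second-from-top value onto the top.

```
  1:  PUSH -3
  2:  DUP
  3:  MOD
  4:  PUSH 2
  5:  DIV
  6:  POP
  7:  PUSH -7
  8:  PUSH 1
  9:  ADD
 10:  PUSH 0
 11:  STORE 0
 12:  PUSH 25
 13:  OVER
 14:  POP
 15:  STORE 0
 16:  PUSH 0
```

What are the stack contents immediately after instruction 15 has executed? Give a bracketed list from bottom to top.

PUSH -3 → -3
DUP     → -3 -3
MOD     → 0
PUSH 2  → 0 2
DIV     → 0
POP     → (empty)
PUSH -7 → -7
PUSH 1  → -7 1
ADD     → -6
PUSH 0  → -6 0
STORE 0 → -6
PUSH 25 → -6 25
OVER    → -6 25 -6
POP     → -6 25
STORE 0 → -6

[-6]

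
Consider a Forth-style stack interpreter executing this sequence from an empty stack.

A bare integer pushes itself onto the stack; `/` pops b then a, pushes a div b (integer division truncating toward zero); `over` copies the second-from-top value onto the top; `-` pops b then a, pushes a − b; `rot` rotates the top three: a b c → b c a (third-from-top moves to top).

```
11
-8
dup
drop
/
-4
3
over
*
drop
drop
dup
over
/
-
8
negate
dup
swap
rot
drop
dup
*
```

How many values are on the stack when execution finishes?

2

11     -> [11]
-8     -> [11, -8]
dup    -> [11, -8, -8]
drop   -> [11, -8]
/      -> [-1]
-4     -> [-1, -4]
3      -> [-1, -4, 3]
over   -> [-1, -4, 3, -4]
*      -> [-1, -4, -12]
drop   -> [-1, -4]
drop   -> [-1]
dup    -> [-1, -1]
over   -> [-1, -1, -1]
/      -> [-1, 1]
-      -> [-2]
8      -> [-2, 8]
negate -> [-2, -8]
dup    -> [-2, -8, -8]
swap   -> [-2, -8, -8]
rot    -> [-8, -8, -2]
drop   -> [-8, -8]
dup    -> [-8, -8, -8]
*      -> [-8, 64]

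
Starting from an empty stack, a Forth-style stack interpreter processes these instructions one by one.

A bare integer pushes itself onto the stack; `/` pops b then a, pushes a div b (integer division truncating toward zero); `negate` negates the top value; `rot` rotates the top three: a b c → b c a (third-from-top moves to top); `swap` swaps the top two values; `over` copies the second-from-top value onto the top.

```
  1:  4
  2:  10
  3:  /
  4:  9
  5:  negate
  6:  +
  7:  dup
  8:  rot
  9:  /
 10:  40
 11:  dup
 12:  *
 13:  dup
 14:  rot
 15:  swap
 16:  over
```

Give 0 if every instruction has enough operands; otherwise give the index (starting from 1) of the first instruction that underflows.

8

4      -> [4]
10     -> [4, 10]
/      -> [0]
9      -> [0, 9]
negate -> [0, -9]
+      -> [-9]
dup    -> [-9, -9]
rot  — needs 3 operands, stack has 2 → underflow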